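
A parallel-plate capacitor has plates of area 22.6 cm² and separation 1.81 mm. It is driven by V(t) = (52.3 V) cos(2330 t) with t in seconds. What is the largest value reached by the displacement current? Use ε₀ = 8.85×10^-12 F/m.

(dE/dt)_max = V₀ω/d = 6.733×10^7 V/(m·s); ω = 2330 rad/s.
I_d,max = ε₀ A (dE/dt)_max = (8.85×10^-12)(2.26×10^-3)(6.733×10^7) = 1.35×10^-6 A.

1.35×10^-6 A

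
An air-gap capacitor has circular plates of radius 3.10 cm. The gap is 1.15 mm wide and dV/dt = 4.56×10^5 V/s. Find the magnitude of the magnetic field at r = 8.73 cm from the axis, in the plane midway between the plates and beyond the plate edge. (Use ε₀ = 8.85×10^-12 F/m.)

2.43×10^-11 T

I_d = C dV/dt with C = ε₀πR²/d = 2.323×10^-11 F, so I_d = (2.323×10^-11)(4.56×10^5) = 1.059×10^-5 A.
For r ≥ R the full I_d is enclosed: B = μ₀ I_d/(2πr) = (4π×10^-7)(1.059×10^-5)/(2π·0.0873) = 2.43×10^-11 T.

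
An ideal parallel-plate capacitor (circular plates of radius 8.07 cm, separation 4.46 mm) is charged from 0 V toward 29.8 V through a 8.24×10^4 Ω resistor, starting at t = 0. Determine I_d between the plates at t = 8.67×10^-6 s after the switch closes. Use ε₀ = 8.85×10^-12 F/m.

With C = ε₀A/d = (8.85×10^-12)(0.02046)/(4.46×10^-3) = 4.060×10^-11 F, the time constant is τ = RC = 3.345×10^-6 s, so t/τ = 2.592 and e^(−t/τ) = 0.07487.
I_d = I_cond = (V₀/R) e^(−t/τ) = (3.617×10^-4)(0.07487) = 2.71×10^-5 A.

2.71×10^-5 A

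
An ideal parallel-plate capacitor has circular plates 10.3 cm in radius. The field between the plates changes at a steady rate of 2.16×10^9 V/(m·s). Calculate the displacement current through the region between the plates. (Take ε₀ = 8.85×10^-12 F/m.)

6.37×10^-4 A

With a uniform field, Φ_E = EA, so I_d = ε₀ A dE/dt = 6.37×10^-4 A.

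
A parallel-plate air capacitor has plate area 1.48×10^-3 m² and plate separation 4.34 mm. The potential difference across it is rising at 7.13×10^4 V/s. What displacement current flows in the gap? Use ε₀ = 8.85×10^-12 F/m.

C = ε₀A/d = (8.85×10^-12)(1.48×10^-3)/(4.34×10^-3) = 3.018×10^-12 F.
I_d = C dV/dt = (3.018×10^-12)(7.13×10^4) = 2.15×10^-7 A.

2.15×10^-7 A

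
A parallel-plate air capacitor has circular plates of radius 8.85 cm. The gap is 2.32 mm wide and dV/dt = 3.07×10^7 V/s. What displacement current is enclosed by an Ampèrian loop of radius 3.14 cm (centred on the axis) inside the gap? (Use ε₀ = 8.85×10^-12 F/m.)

3.63×10^-4 A

dE/dt = (dV/dt)/d = 1.323×10^10 V/(m·s); I_d = ε₀(πR²)(dE/dt) = (8.85×10^-12)(0.02461)(1.323×10^10) = 2.881×10^-3 A.
Through an area πr² the displacement current is I_d·(πr²/πR²) = I_d (r/R)² = 3.63×10^-4 A.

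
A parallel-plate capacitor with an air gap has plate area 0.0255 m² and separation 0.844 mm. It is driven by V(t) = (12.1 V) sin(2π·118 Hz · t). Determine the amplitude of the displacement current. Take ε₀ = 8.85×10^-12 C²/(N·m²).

C = ε₀A/d = (8.85×10^-12)(0.0255)/(8.44×10^-4) = 2.674×10^-10 F; ω = 2πf = 741.4 rad/s.
I_d = C dV/dt, so |I_d|_max = C V₀ ω = (2.674×10^-10)(12.1)(741.4) = 2.40×10^-6 A.

2.40×10^-6 A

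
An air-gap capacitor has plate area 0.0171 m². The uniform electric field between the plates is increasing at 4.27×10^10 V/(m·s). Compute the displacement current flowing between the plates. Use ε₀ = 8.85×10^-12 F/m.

6.46×10^-3 A

With a uniform field, Φ_E = EA, so I_d = ε₀ A dE/dt = 6.46×10^-3 A.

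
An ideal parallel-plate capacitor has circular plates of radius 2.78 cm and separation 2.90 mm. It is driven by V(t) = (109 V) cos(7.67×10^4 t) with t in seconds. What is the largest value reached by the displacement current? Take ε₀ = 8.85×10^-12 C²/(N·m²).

(dE/dt)_max = V₀ω/d = 2.883×10^9 V/(m·s); ω = 7.67×10^4 rad/s.
I_d,max = ε₀ A (dE/dt)_max = (8.85×10^-12)(2.428×10^-3)(2.883×10^9) = 6.19×10^-5 A.

6.19×10^-5 A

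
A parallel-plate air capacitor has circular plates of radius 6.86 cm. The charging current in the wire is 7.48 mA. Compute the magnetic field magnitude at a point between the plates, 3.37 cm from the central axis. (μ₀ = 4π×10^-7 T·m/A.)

By continuity the displacement current in the gap matches the conduction current: I_d = 7.48×10^-3 A.
For r < R the Ampère–Maxwell law gives B(2πr) = μ₀ I_d (r²/R²), so B = μ₀ I_d r/(2πR²) = (4π×10^-7)(7.48×10^-3)(0.0337)/(2π·0.0686²) = 1.07×10^-8 T.

1.07×10^-8 T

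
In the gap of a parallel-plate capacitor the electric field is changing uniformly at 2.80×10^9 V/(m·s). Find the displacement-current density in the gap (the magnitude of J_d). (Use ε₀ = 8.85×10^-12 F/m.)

0.0248 A/m²

The displacement-current density is ε₀ ∂E/∂t = (8.85×10^-12)(2.80×10^9) = 0.0248 A/m².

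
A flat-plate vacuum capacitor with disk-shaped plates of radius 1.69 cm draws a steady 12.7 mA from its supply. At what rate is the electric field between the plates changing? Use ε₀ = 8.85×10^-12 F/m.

Charge continuity gives I_d = I = 0.0127 A between the plates.
Inverting I_d = ε₀ A dE/dt gives dE/dt = 0.0127 / (8.85×10^-12 · 8.973×10^-4) = 1.60×10^12 V/(m·s).

1.60×10^12 V/(m·s)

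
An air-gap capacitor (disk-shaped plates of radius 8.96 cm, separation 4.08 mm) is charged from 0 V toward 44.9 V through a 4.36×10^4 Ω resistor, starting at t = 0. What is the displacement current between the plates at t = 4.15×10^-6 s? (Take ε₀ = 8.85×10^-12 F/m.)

1.81×10^-4 A

With C = ε₀A/d = (8.85×10^-12)(0.02522)/(4.08×10^-3) = 5.471×10^-11 F, the time constant is τ = RC = 2.385×10^-6 s, so t/τ = 1.740 and e^(−t/τ) = 0.1755.
I_d = I_cond = (V₀/R) e^(−t/τ) = (1.030×10^-3)(0.1755) = 1.81×10^-4 A.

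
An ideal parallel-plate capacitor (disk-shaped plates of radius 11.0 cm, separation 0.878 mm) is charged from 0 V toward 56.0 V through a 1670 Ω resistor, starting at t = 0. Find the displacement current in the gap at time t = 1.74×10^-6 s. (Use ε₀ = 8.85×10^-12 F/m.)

2.21×10^-3 A

With C = ε₀A/d = (8.85×10^-12)(0.03801)/(8.78×10^-4) = 3.831×10^-10 F, the time constant is τ = RC = 6.398×10^-7 s, so t/τ = 2.720 and e^(−t/τ) = 0.06587.
I_d = I_cond = (V₀/R) e^(−t/τ) = (0.03353)(0.06587) = 2.21×10^-3 A.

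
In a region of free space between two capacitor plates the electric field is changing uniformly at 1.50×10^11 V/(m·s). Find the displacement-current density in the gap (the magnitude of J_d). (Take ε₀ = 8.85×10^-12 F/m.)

J_d = ε₀ ∂E/∂t, so J_d = 1.33 A/m².

1.33 A/m²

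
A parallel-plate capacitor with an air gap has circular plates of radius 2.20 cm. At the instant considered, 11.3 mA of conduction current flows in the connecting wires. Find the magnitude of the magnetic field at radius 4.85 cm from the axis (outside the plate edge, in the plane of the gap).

4.66×10^-8 T

No conduction current crosses the gap, so I_d there equals the 0.0113 A in the leads.
Outside the plates the loop encloses all of I_d, so B·2πr = μ₀ I_d and B = 4.66×10^-8 T.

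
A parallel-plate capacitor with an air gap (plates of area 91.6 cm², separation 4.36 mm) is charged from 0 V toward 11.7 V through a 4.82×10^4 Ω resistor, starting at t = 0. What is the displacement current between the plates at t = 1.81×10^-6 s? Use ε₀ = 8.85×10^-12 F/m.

With C = ε₀A/d = (8.85×10^-12)(9.16×10^-3)/(4.36×10^-3) = 1.859×10^-11 F, the time constant is τ = RC = 8.960×10^-7 s, so t/τ = 2.020 and e^(−t/τ) = 0.1327.
I_d = I_cond = (V₀/R) e^(−t/τ) = (2.427×10^-4)(0.1327) = 3.22×10^-5 A.

3.22×10^-5 A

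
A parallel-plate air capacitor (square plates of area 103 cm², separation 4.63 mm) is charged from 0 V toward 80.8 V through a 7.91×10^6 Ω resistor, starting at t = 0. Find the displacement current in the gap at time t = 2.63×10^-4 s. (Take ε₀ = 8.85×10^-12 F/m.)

With C = ε₀A/d = (8.85×10^-12)(0.0103)/(4.63×10^-3) = 1.969×10^-11 F, the time constant is τ = RC = 1.557×10^-4 s, so t/τ = 1.689 and e^(−t/τ) = 0.1847.
I_d = I_cond = (V₀/R) e^(−t/τ) = (1.021×10^-5)(0.1847) = 1.89×10^-6 A.

1.89×10^-6 A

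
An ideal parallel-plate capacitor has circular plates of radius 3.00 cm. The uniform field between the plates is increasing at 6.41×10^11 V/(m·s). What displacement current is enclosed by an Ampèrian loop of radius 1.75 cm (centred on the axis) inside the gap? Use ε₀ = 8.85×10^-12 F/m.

5.46×10^-3 A

Total displacement current: I_d = ε₀(πR²)(dE/dt) = (8.85×10^-12)(2.827×10^-3)(6.41×10^11) = 0.01604 A.
The field is uniform, so I_d,enc = I_d (r/R)² = (0.01604)(1.75/3.00)² = 5.46×10^-3 A.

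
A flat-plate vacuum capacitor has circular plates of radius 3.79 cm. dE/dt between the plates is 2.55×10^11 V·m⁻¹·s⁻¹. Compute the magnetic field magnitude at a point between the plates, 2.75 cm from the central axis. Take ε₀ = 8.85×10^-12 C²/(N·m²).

3.90×10^-8 T

I_d = ε₀ dΦ_E/dt = ε₀ πR² (dE/dt) = (8.85×10^-12)(4.513×10^-3)(2.55×10^11) = 0.01018 A through the full plate area.
For r < R the Ampère–Maxwell law gives B(2πr) = μ₀ I_d (r²/R²), so B = μ₀ I_d r/(2πR²) = (4π×10^-7)(0.01018)(0.0275)/(2π·0.0379²) = 3.90×10^-8 T.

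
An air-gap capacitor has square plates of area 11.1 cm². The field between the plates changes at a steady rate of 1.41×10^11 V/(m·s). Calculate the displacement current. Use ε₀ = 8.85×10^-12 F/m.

I_d = ε₀ A (dE/dt) = (8.85×10^-12)(1.11×10^-3 m²)(1.41×10^11) = 1.39×10^-3 A.

1.39×10^-3 A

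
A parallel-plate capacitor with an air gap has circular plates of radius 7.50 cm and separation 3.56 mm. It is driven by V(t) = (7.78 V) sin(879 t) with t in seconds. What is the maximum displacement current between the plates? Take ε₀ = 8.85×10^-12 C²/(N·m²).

3.00×10^-7 A

(dE/dt)_max = V₀ω/d = 1.921×10^6 V/(m·s); ω = 879 rad/s.
I_d,max = ε₀ A (dE/dt)_max = (8.85×10^-12)(0.01767)(1.921×10^6) = 3.00×10^-7 A.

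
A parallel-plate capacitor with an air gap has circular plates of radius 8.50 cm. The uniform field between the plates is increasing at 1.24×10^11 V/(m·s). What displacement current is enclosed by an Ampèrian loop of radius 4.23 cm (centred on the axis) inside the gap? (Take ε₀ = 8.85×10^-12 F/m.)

6.17×10^-3 A

Through the whole plate area (πR² = 0.02270 m²), I_d = ε₀ πR² dE/dt = 0.02491 A.
The field is uniform, so I_d,enc = I_d (r/R)² = (0.02491)(4.23/8.50)² = 6.17×10^-3 A.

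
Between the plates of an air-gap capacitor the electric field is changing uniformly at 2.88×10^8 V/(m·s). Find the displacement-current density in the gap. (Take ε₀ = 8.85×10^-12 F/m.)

2.55×10^-3 A/m²

J_d = ε₀ dE/dt = (8.85×10^-12)(2.88×10^8) = 2.55×10^-3 A/m².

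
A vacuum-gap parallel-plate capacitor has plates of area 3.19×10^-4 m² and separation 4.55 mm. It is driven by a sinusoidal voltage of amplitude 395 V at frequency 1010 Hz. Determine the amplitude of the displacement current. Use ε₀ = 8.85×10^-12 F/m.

The displacement current equals the conduction current C dV/dt, which peaks at C V₀ ω.
With C = ε₀A/d = (8.85×10^-12)(3.19×10^-4)/(4.55×10^-3) = 6.205×10^-13 F and ω = 2πf = 6346 rad/s, I_d,max = (6.205×10^-13)(395)(6346) = 1.56×10^-6 A.

1.56×10^-6 A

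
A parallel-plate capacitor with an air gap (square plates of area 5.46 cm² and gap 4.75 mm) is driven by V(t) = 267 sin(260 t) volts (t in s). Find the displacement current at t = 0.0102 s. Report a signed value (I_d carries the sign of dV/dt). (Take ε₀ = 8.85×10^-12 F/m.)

-6.23×10^-8 A

dV/dt = (267)(260)·cos(2.652) = -6.126×10^4 V/s.
I_d = C dV/dt with C = ε₀A/d = (8.85×10^-12)(5.46×10^-4)/(4.75×10^-3) = 1.017×10^-12 F, so I_d = (1.017×10^-12)(-6.126×10^4) = -6.23×10^-8 A.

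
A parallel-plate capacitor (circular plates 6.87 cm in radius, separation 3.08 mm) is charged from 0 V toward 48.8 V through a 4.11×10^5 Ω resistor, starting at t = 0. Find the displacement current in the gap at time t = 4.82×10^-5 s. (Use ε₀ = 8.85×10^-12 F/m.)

C = ε₀A/d = (8.85×10^-12)(0.01483)/(3.08×10^-3) = 4.261×10^-11 F and τ = RC = 1.751×10^-5 s. I_d in the gap equals the RC charging current.
I_d(t) = (V₀/R) e^(−t/τ) = 1.187×10^-4 · e^(−2.753) = 7.57×10^-6 A.

7.57×10^-6 A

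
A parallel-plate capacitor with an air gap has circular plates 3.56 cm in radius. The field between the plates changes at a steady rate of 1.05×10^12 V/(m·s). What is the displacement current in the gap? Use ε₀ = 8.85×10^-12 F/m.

0.0370 A

With a uniform field, Φ_E = EA, so I_d = ε₀ A dE/dt = 0.0370 A.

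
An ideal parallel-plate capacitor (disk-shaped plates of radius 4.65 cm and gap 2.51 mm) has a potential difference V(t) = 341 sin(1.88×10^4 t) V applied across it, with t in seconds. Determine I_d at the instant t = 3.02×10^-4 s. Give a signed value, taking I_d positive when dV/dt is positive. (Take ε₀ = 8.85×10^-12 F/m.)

1.26×10^-4 A

C = ε₀A/d = (8.85×10^-12)(6.793×10^-3)/(2.51×10^-3) = 2.395×10^-11 F. dV/dt = V₀ω·cos(ωt); at ωt = 5.6776 rad this factor is 0.8222.
I_d = C dV/dt = (2.395×10^-11)(341)(1.88×10^4)(0.8222) = 1.26×10^-4 A.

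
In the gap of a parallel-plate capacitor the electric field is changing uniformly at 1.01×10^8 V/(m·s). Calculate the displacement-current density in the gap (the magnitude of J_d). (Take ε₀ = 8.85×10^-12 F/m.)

J_d = ε₀ dE/dt = (8.85×10^-12)(1.01×10^8) = 8.94×10^-4 A/m².

8.94×10^-4 A/m²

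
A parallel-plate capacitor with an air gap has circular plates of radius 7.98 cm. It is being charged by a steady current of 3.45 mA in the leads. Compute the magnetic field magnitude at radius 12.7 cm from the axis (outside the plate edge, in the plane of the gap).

5.43×10^-9 T

By continuity the displacement current in the gap matches the conduction current: I_d = 3.45×10^-3 A.
For r ≥ R the full I_d is enclosed: B = μ₀ I_d/(2πr) = (4π×10^-7)(3.45×10^-3)/(2π·0.127) = 5.43×10^-9 T.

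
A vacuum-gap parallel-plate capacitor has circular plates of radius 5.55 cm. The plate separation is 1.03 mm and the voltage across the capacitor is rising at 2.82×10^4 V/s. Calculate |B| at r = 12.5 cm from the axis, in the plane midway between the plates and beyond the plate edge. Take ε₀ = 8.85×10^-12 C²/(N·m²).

3.75×10^-12 T

I_d = C dV/dt with C = ε₀πR²/d = 8.315×10^-11 F, so I_d = (8.315×10^-11)(2.82×10^4) = 2.345×10^-6 A.
With r > R the enclosed displacement current is the full I_d; B = μ₀ I_d / (2πr) = 3.75×10^-12 T.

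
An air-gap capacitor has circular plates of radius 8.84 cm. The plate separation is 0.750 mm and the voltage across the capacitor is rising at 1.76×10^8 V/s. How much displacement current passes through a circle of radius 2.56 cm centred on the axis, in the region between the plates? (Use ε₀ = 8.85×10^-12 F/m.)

dE/dt = (dV/dt)/d = 2.347×10^11 V/(m·s); I_d = ε₀(πR²)(dE/dt) = (8.85×10^-12)(0.02455)(2.347×10^11) = 0.05099 A.
Since J_d is uniform, the enclosed fraction is (r/R)² = 0.08386, giving I_d,enc = 4.28×10^-3 A.

4.28×10^-3 A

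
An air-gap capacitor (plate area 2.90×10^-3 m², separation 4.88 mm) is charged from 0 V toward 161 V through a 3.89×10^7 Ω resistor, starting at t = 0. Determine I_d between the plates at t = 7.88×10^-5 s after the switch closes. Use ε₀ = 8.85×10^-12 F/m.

C = ε₀A/d = (8.85×10^-12)(2.90×10^-3)/(4.88×10^-3) = 5.259×10^-12 F, so τ = RC = 2.046×10^-4 s.
The conduction current is I(t) = (V₀/R) e^(−t/τ), and the displacement current between the plates equals it.
t/τ = 0.3851; I_d = (161/3.89×10^7) · e^(−0.3851) = (4.139×10^-6)(0.6804) = 2.82×10^-6 A.

2.82×10^-6 A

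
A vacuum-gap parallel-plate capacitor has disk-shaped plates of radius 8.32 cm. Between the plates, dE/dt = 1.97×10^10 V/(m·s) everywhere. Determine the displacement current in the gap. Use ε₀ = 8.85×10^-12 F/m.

3.79×10^-3 A

I_d = ε₀ A (dE/dt) = (8.85×10^-12)(0.02175 m²)(1.97×10^10) = 3.79×10^-3 A.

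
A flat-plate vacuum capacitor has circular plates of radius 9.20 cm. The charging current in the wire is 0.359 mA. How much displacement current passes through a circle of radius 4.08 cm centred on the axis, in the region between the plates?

By continuity the displacement current in the gap matches the conduction current: I_d = 3.59×10^-4 A.
Through an area πr² the displacement current is I_d·(πr²/πR²) = I_d (r/R)² = 7.06×10^-5 A.

7.06×10^-5 A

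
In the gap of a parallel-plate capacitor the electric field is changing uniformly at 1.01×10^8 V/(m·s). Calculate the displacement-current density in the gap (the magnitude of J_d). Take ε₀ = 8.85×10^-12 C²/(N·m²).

The displacement-current density is ε₀ ∂E/∂t = (8.85×10^-12)(1.01×10^8) = 8.94×10^-4 A/m².

8.94×10^-4 A/m²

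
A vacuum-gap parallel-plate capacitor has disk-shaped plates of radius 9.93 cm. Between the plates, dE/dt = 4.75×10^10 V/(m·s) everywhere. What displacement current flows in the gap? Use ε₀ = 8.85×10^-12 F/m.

0.0130 A

I_d = ε₀ A (dE/dt) = (8.85×10^-12)(0.03098 m²)(4.75×10^10) = 0.0130 A.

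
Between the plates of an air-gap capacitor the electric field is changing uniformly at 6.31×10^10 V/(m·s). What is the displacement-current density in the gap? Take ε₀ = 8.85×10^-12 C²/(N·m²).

0.558 A/m²

J_d = ε₀ dE/dt = (8.85×10^-12)(6.31×10^10) = 0.558 A/m².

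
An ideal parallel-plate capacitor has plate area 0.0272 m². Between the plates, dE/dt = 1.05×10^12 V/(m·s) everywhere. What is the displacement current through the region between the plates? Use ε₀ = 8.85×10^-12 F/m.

0.253 A

The displacement current is ε₀ times dΦ_E/dt = ε₀ A dE/dt = (8.85×10^-12)(0.0272)(1.05×10^12) = 0.253 A.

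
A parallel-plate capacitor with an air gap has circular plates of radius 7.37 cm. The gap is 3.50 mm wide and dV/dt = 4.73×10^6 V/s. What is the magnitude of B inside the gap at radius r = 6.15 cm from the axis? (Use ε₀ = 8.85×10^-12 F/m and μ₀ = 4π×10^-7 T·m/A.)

4.62×10^-10 T

I_d = C dV/dt with C = ε₀πR²/d = 4.314×10^-11 F, so I_d = (4.314×10^-11)(4.73×10^6) = 2.041×10^-4 A.
An Ampèrian loop of radius r encloses a fraction (r/R)² of I_d. Then B·2πr = μ₀ I_d (r/R)², giving B = μ₀ I_d r/(2πR²) = 4.62×10^-10 T.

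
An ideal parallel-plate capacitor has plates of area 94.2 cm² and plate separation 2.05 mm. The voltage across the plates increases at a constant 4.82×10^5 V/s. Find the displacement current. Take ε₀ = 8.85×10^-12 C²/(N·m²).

1.96×10^-5 A

The displacement current equals the charging current C dV/dt. With C = ε₀A/d = (8.85×10^-12)(9.42×10^-3)/(2.05×10^-3) = 4.067×10^-11 F, I_d = (4.067×10^-11)(4.82×10^5) = 1.96×10^-5 A.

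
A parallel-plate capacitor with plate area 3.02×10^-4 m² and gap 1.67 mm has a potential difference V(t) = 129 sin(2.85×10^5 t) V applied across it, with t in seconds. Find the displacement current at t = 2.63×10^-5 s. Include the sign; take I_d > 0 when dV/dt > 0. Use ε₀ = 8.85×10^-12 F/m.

C = ε₀A/d = (8.85×10^-12)(3.02×10^-4)/(1.67×10^-3) = 1.600×10^-12 F. dV/dt = V₀ω·cos(ωt); at ωt = 7.4955 rad this factor is 0.3509.
I_d = C dV/dt = (1.600×10^-12)(129)(2.85×10^5)(0.3509) = 2.06×10^-5 A.

2.06×10^-5 A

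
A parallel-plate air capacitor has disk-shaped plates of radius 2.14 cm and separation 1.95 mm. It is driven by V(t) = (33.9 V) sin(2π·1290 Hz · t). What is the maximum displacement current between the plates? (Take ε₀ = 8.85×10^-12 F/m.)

1.79×10^-6 A

(dE/dt)_max = V₀ω/d = 1.409×10^8 V/(m·s); ω = 2πf = 8105 rad/s.
I_d,max = ε₀ A (dE/dt)_max = (8.85×10^-12)(1.439×10^-3)(1.409×10^8) = 1.79×10^-6 A.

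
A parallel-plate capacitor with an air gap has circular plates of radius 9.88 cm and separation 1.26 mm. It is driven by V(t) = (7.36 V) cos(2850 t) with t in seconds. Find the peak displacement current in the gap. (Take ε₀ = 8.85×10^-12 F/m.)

(dE/dt)_max = V₀ω/d = 1.665×10^7 V/(m·s); ω = 2850 rad/s.
I_d,max = ε₀ A (dE/dt)_max = (8.85×10^-12)(0.03067)(1.665×10^7) = 4.52×10^-6 A.

4.52×10^-6 A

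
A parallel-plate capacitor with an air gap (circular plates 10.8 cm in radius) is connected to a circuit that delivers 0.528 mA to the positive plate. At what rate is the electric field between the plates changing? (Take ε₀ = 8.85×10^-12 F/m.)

Charge continuity gives I_d = I = 5.28×10^-4 A between the plates.
Inverting I_d = ε₀ A dE/dt gives dE/dt = 5.28×10^-4 / (8.85×10^-12 · 0.03664) = 1.63×10^9 V/(m·s).

1.63×10^9 V/(m·s)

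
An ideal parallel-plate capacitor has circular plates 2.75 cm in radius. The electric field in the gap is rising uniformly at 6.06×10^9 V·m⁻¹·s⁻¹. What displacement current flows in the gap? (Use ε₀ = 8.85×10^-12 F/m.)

1.27×10^-4 A

The displacement current is ε₀ times dΦ_E/dt = ε₀ A dE/dt = (8.85×10^-12)(2.376×10^-3)(6.06×10^9) = 1.27×10^-4 A.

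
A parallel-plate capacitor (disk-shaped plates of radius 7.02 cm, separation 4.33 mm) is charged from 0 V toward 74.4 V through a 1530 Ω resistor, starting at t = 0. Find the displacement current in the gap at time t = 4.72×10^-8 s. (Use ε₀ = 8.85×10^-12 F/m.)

0.0183 A

C = ε₀A/d = (8.85×10^-12)(0.01548)/(4.33×10^-3) = 3.164×10^-11 F and τ = RC = 4.841×10^-8 s. I_d in the gap equals the RC charging current.
I_d(t) = (V₀/R) e^(−t/τ) = 0.04863 · e^(−0.9750) = 0.0183 A.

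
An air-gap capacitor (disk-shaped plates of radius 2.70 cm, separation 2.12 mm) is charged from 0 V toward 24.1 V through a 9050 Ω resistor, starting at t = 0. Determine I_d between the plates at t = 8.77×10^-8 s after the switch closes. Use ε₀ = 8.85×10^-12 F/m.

9.66×10^-4 A

C = ε₀A/d = (8.85×10^-12)(2.290×10^-3)/(2.12×10^-3) = 9.560×10^-12 F and τ = RC = 8.652×10^-8 s. I_d in the gap equals the RC charging current.
I_d(t) = (V₀/R) e^(−t/τ) = 2.663×10^-3 · e^(−1.014) = 9.66×10^-4 A.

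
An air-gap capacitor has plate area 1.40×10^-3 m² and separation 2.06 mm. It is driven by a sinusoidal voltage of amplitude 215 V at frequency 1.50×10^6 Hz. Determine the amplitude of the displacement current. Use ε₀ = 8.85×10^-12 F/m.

0.0122 A

C = ε₀A/d = (8.85×10^-12)(1.40×10^-3)/(2.06×10^-3) = 6.015×10^-12 F; ω = 2πf = 9.425×10^6 rad/s.
I_d = C dV/dt, so |I_d|_max = C V₀ ω = (6.015×10^-12)(215)(9.425×10^6) = 0.0122 A.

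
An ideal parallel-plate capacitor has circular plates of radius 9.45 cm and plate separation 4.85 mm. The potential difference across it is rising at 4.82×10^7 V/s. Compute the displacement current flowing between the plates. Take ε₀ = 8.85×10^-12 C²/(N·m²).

C = ε₀A/d = (8.85×10^-12)(0.02806)/(4.85×10^-3) = 5.120×10^-11 F.
I_d = C dV/dt = (5.120×10^-11)(4.82×10^7) = 2.47×10^-3 A.

2.47×10^-3 A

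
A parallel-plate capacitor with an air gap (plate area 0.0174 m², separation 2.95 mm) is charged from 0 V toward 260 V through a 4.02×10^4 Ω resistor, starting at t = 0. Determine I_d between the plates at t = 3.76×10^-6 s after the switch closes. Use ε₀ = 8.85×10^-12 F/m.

1.08×10^-3 A

With C = ε₀A/d = (8.85×10^-12)(0.0174)/(2.95×10^-3) = 5.220×10^-11 F, the time constant is τ = RC = 2.098×10^-6 s, so t/τ = 1.792 and e^(−t/τ) = 0.1666.
I_d = I_cond = (V₀/R) e^(−t/τ) = (6.468×10^-3)(0.1666) = 1.08×10^-3 A.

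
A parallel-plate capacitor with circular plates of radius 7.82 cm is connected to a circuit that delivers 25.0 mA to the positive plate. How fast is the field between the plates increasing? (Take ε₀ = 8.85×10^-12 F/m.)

1.47×10^11 V/(m·s)

The displacement current between the plates equals the conduction current, I_d = 25.0 mA.
Inverting I_d = ε₀ A dE/dt gives dE/dt = 0.0250 / (8.85×10^-12 · 0.01921) = 1.47×10^11 V/(m·s).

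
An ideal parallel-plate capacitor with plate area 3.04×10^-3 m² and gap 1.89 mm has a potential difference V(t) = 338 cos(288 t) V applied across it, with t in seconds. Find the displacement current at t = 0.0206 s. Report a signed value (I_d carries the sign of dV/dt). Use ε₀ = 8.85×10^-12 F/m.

4.76×10^-7 A

C = ε₀A/d = (8.85×10^-12)(3.04×10^-3)/(1.89×10^-3) = 1.423×10^-11 F. dV/dt = V₀ω·−sin(ωt); at ωt = 5.9328 rad this factor is 0.3433.
I_d = C dV/dt = (1.423×10^-11)(338)(288)(0.3433) = 4.76×10^-7 A.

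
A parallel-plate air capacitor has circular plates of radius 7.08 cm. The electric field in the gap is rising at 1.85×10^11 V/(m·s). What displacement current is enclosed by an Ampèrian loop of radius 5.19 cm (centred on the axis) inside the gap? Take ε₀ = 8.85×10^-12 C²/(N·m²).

I_d = ε₀ dΦ_E/dt = ε₀ πR² (dE/dt) = (8.85×10^-12)(0.01575)(1.85×10^11) = 0.02579 A through the full plate area.
Since J_d is uniform, the enclosed fraction is (r/R)² = 0.5374, giving I_d,enc = 0.0139 A.

0.0139 A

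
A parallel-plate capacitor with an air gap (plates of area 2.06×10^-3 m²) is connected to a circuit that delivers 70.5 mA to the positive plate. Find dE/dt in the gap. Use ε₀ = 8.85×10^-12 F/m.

3.87×10^12 V/(m·s)

Charge continuity gives I_d = I = 0.0705 A between the plates.
Since I_d = ε₀ A dE/dt, dE/dt = I_d/(ε₀A) = (0.0705)/((8.85×10^-12)(2.06×10^-3)) = 3.87×10^12 V/(m·s).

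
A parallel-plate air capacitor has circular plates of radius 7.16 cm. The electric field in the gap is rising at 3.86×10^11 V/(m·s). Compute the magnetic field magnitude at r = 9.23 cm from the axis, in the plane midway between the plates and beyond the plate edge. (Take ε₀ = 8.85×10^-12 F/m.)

I_d = ε₀ dΦ_E/dt = ε₀ πR² (dE/dt) = (8.85×10^-12)(0.01611)(3.86×10^11) = 0.05503 A through the full plate area.
For r ≥ R the full I_d is enclosed: B = μ₀ I_d/(2πr) = (4π×10^-7)(0.05503)/(2π·0.0923) = 1.19×10^-7 T.

1.19×10^-7 T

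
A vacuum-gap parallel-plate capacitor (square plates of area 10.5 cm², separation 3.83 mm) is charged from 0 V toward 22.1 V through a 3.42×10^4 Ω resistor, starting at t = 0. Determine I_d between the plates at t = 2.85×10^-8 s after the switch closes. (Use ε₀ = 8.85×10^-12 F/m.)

4.58×10^-4 A

With C = ε₀A/d = (8.85×10^-12)(1.05×10^-3)/(3.83×10^-3) = 2.426×10^-12 F, the time constant is τ = RC = 8.297×10^-8 s, so t/τ = 0.3435 and e^(−t/τ) = 0.7093.
I_d = I_cond = (V₀/R) e^(−t/τ) = (6.462×10^-4)(0.7093) = 4.58×10^-4 A.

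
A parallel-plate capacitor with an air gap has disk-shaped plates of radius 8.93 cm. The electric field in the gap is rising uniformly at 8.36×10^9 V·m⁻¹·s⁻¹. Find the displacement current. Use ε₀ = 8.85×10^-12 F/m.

1.85×10^-3 A

The displacement current is ε₀ times dΦ_E/dt = ε₀ A dE/dt = (8.85×10^-12)(0.02505)(8.36×10^9) = 1.85×10^-3 A.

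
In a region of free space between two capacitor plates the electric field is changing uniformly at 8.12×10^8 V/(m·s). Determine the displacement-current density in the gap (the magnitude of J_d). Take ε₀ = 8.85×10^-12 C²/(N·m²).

7.19×10^-3 A/m²

J_d = ε₀ ∂E/∂t, so J_d = 7.19×10^-3 A/m².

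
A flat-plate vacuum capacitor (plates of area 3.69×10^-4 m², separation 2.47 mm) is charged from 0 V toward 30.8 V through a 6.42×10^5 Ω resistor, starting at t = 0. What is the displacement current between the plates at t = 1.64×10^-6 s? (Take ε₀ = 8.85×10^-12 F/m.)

6.95×10^-6 A

With C = ε₀A/d = (8.85×10^-12)(3.69×10^-4)/(2.47×10^-3) = 1.322×10^-12 F, the time constant is τ = RC = 8.487×10^-7 s, so t/τ = 1.932 and e^(−t/τ) = 0.1449.
I_d = I_cond = (V₀/R) e^(−t/τ) = (4.798×10^-5)(0.1449) = 6.95×10^-6 A.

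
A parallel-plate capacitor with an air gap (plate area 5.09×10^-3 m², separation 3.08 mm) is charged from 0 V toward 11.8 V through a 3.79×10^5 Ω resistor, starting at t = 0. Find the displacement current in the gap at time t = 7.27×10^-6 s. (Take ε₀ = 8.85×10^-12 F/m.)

C = ε₀A/d = (8.85×10^-12)(5.09×10^-3)/(3.08×10^-3) = 1.463×10^-11 F, so τ = RC = 5.545×10^-6 s.
The conduction current is I(t) = (V₀/R) e^(−t/τ), and the displacement current between the plates equals it.
t/τ = 1.311; I_d = (11.8/3.79×10^5) · e^(−1.311) = (3.113×10^-5)(0.2696) = 8.39×10^-6 A.

8.39×10^-6 A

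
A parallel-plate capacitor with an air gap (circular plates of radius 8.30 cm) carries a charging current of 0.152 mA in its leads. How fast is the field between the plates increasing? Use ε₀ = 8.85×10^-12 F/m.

By continuity, I_d in the gap equals the 0.152 mA flowing in the wire.
Then dE/dt = I_d/(ε₀A) = 7.94×10^8 V/(m·s).

7.94×10^8 V/(m·s)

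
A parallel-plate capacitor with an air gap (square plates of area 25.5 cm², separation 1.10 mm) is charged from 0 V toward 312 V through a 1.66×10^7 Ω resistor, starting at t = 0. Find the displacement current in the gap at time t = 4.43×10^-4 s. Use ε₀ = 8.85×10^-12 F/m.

With C = ε₀A/d = (8.85×10^-12)(2.55×10^-3)/(1.10×10^-3) = 2.052×10^-11 F, the time constant is τ = RC = 3.406×10^-4 s, so t/τ = 1.301 and e^(−t/τ) = 0.2723.
I_d = I_cond = (V₀/R) e^(−t/τ) = (1.880×10^-5)(0.2723) = 5.12×10^-6 A.

5.12×10^-6 A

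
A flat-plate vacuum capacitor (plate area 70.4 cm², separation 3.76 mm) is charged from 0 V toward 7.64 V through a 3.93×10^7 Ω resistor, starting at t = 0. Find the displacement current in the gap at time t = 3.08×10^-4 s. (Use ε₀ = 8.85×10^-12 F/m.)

With C = ε₀A/d = (8.85×10^-12)(7.04×10^-3)/(3.76×10^-3) = 1.657×10^-11 F, the time constant is τ = RC = 6.512×10^-4 s, so t/τ = 0.4730 and e^(−t/τ) = 0.6231.
I_d = I_cond = (V₀/R) e^(−t/τ) = (1.944×10^-7)(0.6231) = 1.21×10^-7 A.

1.21×10^-7 A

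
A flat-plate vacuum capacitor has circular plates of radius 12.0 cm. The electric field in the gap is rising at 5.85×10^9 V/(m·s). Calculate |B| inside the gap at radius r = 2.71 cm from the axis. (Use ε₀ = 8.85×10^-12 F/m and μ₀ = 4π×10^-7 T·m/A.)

I_d = ε₀ dΦ_E/dt = ε₀ πR² (dE/dt) = (8.85×10^-12)(0.04524)(5.85×10^9) = 2.342×10^-3 A through the full plate area.
For r < R the Ampère–Maxwell law gives B(2πr) = μ₀ I_d (r²/R²), so B = μ₀ I_d r/(2πR²) = (4π×10^-7)(2.342×10^-3)(0.0271)/(2π·0.120²) = 8.82×10^-10 T.

8.82×10^-10 T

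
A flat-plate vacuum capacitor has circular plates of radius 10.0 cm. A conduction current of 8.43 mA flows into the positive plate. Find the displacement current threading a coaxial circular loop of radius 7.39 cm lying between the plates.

4.60×10^-3 A

No conduction current crosses the gap, so I_d there equals the 8.43×10^-3 A in the leads.
The field is uniform, so I_d,enc = I_d (r/R)² = (8.43×10^-3)(7.39/10.0)² = 4.60×10^-3 A.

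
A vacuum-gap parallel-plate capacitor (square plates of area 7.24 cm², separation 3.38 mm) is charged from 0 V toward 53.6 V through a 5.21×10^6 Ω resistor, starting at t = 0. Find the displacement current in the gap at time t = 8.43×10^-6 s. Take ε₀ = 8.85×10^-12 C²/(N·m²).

4.38×10^-6 A

C = ε₀A/d = (8.85×10^-12)(7.24×10^-4)/(3.38×10^-3) = 1.896×10^-12 F and τ = RC = 9.878×10^-6 s. I_d in the gap equals the RC charging current.
I_d(t) = (V₀/R) e^(−t/τ) = 1.029×10^-5 · e^(−0.8534) = 4.38×10^-6 A.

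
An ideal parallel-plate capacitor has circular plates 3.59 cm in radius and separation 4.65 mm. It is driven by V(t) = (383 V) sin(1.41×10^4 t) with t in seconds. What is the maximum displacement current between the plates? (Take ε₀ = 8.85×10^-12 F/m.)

The displacement current equals the conduction current C dV/dt, which peaks at C V₀ ω.
With C = ε₀A/d = (8.85×10^-12)(4.049×10^-3)/(4.65×10^-3) = 7.706×10^-12 F and ω = 1.41×10^4 rad/s, I_d,max = (7.706×10^-12)(383)(1.41×10^4) = 4.16×10^-5 A.

4.16×10^-5 A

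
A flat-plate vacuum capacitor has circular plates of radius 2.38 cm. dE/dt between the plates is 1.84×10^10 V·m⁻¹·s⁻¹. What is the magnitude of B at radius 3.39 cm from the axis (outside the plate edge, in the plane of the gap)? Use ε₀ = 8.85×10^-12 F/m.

Total displacement current: I_d = ε₀(πR²)(dE/dt) = (8.85×10^-12)(1.780×10^-3)(1.84×10^10) = 2.899×10^-4 A.
For r ≥ R the full I_d is enclosed: B = μ₀ I_d/(2πr) = (4π×10^-7)(2.899×10^-4)/(2π·0.0339) = 1.71×10^-9 T.

1.71×10^-9 T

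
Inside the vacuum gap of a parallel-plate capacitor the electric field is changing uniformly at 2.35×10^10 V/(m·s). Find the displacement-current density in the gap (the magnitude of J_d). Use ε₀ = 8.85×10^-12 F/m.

J_d = ε₀ dE/dt = (8.85×10^-12)(2.35×10^10) = 0.208 A/m².

0.208 A/m²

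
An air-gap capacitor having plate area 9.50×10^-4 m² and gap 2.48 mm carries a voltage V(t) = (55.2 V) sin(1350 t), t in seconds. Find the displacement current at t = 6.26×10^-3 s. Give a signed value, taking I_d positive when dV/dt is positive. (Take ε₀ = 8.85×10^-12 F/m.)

-1.42×10^-7 A

dV/dt = (55.2)(1350)·cos(8.451) = -4.189×10^4 V/s.
I_d = C dV/dt with C = ε₀A/d = (8.85×10^-12)(9.50×10^-4)/(2.48×10^-3) = 3.390×10^-12 F, so I_d = (3.390×10^-12)(-4.189×10^4) = -1.42×10^-7 A.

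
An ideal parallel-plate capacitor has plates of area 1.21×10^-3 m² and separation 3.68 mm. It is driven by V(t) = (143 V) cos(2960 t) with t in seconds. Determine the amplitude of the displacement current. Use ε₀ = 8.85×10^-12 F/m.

1.23×10^-6 A

(dE/dt)_max = V₀ω/d = 1.150×10^8 V/(m·s); ω = 2960 rad/s.
I_d,max = ε₀ A (dE/dt)_max = (8.85×10^-12)(1.21×10^-3)(1.150×10^8) = 1.23×10^-6 A.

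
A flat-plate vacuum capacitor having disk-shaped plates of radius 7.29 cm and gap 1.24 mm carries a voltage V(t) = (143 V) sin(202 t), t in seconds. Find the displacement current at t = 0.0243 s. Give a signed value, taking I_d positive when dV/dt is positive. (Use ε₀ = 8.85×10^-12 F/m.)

6.71×10^-7 A

C = ε₀A/d = (8.85×10^-12)(0.01670)/(1.24×10^-3) = 1.192×10^-10 F. dV/dt = V₀ω·cos(ωt); at ωt = 4.9086 rad this factor is 0.1950.
I_d = C dV/dt = (1.192×10^-10)(143)(202)(0.1950) = 6.71×10^-7 A.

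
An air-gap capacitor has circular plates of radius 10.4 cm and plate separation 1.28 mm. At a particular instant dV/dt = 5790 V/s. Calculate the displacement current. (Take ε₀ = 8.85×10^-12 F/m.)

1.36×10^-6 A

E = V/d so dE/dt = (dV/dt)/d = 4.523×10^6 V/(m·s), and I_d = ε₀ A dE/dt = (8.85×10^-12)(0.03398)(4.523×10^6) = 1.36×10^-6 A.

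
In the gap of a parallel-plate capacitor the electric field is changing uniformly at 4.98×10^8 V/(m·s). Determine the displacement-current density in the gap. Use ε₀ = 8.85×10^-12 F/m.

The displacement-current density is ε₀ ∂E/∂t = (8.85×10^-12)(4.98×10^8) = 4.41×10^-3 A/m².

4.41×10^-3 A/m²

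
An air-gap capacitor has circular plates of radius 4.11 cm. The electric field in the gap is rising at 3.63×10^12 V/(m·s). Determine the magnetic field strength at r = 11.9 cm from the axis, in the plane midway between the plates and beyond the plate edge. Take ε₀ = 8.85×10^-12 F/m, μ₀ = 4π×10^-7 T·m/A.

I_d = ε₀ dΦ_E/dt = ε₀ πR² (dE/dt) = (8.85×10^-12)(5.307×10^-3)(3.63×10^12) = 0.1705 A through the full plate area.
For r ≥ R the full I_d is enclosed: B = μ₀ I_d/(2πr) = (4π×10^-7)(0.1705)/(2π·0.119) = 2.87×10^-7 T.

2.87×10^-7 T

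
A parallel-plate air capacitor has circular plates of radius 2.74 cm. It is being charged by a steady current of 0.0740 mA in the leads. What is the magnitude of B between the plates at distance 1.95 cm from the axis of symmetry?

3.84×10^-10 T

No conduction current crosses the gap, so I_d there equals the 7.40×10^-5 A in the leads.
For r < R the Ampère–Maxwell law gives B(2πr) = μ₀ I_d (r²/R²), so B = μ₀ I_d r/(2πR²) = (4π×10^-7)(7.40×10^-5)(0.0195)/(2π·0.0274²) = 3.84×10^-10 T.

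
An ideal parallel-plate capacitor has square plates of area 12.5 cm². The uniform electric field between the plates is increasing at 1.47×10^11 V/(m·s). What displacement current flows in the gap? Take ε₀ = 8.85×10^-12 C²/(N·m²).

1.63×10^-3 A

With a uniform field, Φ_E = EA, so I_d = ε₀ A dE/dt = 1.63×10^-3 A.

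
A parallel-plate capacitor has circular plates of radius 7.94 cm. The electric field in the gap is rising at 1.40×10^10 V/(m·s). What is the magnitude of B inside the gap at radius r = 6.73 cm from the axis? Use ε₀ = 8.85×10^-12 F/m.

Total displacement current: I_d = ε₀(πR²)(dE/dt) = (8.85×10^-12)(0.01981)(1.40×10^10) = 2.454×10^-3 A.
An Ampèrian loop of radius r encloses a fraction (r/R)² of I_d. Then B·2πr = μ₀ I_d (r/R)², giving B = μ₀ I_d r/(2πR²) = 5.24×10^-9 T.

5.24×10^-9 T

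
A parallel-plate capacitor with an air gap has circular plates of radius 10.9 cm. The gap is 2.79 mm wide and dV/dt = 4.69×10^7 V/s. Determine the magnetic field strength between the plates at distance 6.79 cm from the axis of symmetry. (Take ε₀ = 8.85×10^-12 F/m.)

6.35×10^-9 T

I_d = C dV/dt with C = ε₀πR²/d = 1.184×10^-10 F, so I_d = (1.184×10^-10)(4.69×10^7) = 5.553×10^-3 A.
∮B·dl = μ₀ I_d,enc with I_d,enc = I_d r²/R² = 2.155×10^-3 A; so B = μ₀ I_d,enc/(2πr) = 6.35×10^-9 T.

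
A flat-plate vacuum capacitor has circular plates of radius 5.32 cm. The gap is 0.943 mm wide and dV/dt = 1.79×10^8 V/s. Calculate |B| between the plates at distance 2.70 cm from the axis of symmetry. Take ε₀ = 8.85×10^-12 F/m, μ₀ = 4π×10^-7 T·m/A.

2.85×10^-8 T

I_d = C dV/dt with C = ε₀πR²/d = 8.344×10^-11 F, so I_d = (8.344×10^-11)(1.79×10^8) = 0.01494 A.
∮B·dl = μ₀ I_d,enc with I_d,enc = I_d r²/R² = 3.848×10^-3 A; so B = μ₀ I_d,enc/(2πr) = 2.85×10^-8 T.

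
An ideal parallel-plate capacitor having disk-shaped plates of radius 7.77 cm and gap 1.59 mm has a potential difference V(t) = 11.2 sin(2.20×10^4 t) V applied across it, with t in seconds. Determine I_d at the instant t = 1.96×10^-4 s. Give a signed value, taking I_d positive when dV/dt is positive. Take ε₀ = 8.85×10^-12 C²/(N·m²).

dV/dt = (11.2)(2.20×10^4)·cos(4.312) = -9.604×10^4 V/s.
I_d = C dV/dt with C = ε₀A/d = (8.85×10^-12)(0.01897)/(1.59×10^-3) = 1.056×10^-10 F, so I_d = (1.056×10^-10)(-9.604×10^4) = -1.01×10^-5 A.

-1.01×10^-5 A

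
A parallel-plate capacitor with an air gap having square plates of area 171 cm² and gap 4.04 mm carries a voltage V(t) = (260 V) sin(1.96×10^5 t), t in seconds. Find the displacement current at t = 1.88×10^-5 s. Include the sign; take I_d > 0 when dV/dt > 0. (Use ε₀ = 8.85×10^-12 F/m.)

-1.63×10^-3 A

C = ε₀A/d = (8.85×10^-12)(0.0171)/(4.04×10^-3) = 3.746×10^-11 F. dV/dt = V₀ω·cos(ωt); at ωt = 3.6848 rad this factor is -0.8561.
I_d = C dV/dt = (3.746×10^-11)(260)(1.96×10^5)(-0.8561) = -1.63×10^-3 A.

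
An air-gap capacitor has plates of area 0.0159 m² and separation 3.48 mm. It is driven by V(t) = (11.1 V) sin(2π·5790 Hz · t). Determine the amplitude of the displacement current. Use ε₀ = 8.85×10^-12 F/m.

1.63×10^-5 A

(dE/dt)_max = V₀ω/d = 1.160×10^8 V/(m·s); ω = 2πf = 3.638×10^4 rad/s.
I_d,max = ε₀ A (dE/dt)_max = (8.85×10^-12)(0.0159)(1.160×10^8) = 1.63×10^-5 A.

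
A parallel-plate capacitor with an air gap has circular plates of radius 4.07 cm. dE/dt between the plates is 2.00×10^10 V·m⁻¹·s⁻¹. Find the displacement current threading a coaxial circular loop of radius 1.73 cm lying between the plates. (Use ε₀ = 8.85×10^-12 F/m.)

1.66×10^-4 A

Total displacement current: I_d = ε₀(πR²)(dE/dt) = (8.85×10^-12)(5.204×10^-3)(2.00×10^10) = 9.211×10^-4 A.
Since J_d is uniform, the enclosed fraction is (r/R)² = 0.1807, giving I_d,enc = 1.66×10^-4 A.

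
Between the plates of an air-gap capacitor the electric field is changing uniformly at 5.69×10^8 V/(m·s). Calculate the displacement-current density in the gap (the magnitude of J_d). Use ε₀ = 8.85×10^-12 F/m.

5.04×10^-3 A/m²

The displacement-current density is ε₀ ∂E/∂t = (8.85×10^-12)(5.69×10^8) = 5.04×10^-3 A/m².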